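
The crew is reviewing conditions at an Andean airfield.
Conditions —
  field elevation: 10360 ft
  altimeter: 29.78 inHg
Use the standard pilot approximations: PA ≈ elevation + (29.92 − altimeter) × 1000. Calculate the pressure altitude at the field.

Pressure correction = (29.92 − 29.78) × 1000 = +140 ft.
Pressure altitude = 10360 + (+140) = 10500 ft.

10500 ft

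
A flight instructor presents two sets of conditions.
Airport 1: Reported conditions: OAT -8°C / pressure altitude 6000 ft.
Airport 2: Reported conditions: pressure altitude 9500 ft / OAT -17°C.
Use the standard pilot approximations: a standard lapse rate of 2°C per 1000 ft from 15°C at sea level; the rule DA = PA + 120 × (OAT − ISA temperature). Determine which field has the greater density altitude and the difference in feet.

Airport 2 by 3260 ft

Airport 1: ISA temp = 3°C, deviation -11°C, DA = 6000 + 120 × (-11) = 4680 ft.
Airport 2: ISA temp = -4°C, deviation -13°C, DA = 9500 + 120 × (-13) = 7940 ft.
Airport 2 is higher by 7940 − 4680 = 3260 ft.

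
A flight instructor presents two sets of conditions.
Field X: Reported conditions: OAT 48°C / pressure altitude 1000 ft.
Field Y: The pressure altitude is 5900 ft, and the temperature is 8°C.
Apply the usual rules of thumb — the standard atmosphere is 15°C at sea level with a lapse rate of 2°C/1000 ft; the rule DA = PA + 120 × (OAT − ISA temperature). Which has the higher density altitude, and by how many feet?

Field Y by 1276 ft

Field X: ISA temp = 13°C, deviation +35°C, DA = 1000 + 120 × 35 = 5200 ft.
Field Y: ISA temp = 3.2°C, deviation +4.8°C, DA = 5900 + 120 × 4.8 = 6476 ft.
Field Y is higher by 6476 − 5200 = 1276 ft.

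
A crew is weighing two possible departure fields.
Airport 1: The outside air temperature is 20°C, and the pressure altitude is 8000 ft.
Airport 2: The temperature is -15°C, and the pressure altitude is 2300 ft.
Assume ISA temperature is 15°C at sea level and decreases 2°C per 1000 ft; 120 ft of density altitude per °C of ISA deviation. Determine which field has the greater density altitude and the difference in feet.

Airport 1: ISA temp = -1°C, deviation +21°C, DA = 8000 + 120 × 21 = 10520 ft.
Airport 2: ISA temp = 10.4°C, deviation -25.4°C, DA = 2300 + 120 × (-25.4) = -748 ft.
Airport 1 is higher by 10520 − (-748) = 11268 ft.

Airport 1 by 11268 ft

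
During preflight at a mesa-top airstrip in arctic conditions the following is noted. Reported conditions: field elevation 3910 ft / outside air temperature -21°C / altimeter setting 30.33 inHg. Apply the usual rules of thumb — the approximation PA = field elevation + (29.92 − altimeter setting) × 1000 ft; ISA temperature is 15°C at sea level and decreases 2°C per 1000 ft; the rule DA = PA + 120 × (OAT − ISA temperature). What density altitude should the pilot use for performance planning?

20 ft

Pressure altitude = 3910 + (29.92 − 30.33) × 1000 = 3910 + (-410) = 3500 ft.
ISA temperature at 3500 ft = 15 − 2 × (3500/1000) = 8°C.
ISA deviation = -21 − 8 = -29°C.
Density altitude = 3500 + 120 × (-29) = 20 ft.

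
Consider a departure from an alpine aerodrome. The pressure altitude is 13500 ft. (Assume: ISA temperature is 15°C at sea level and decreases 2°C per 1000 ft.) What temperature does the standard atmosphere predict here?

-12°C

ISA temperature = 15 − 2 × (13500/1000) = 15 − 27 = -12°C.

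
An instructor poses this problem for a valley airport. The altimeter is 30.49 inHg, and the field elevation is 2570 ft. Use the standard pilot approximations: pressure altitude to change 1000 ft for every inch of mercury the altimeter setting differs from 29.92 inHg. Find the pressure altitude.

Pressure correction = (29.92 − 30.49) × 1000 = -570 ft.
Pressure altitude = 2570 + (-570) = 2000 ft.

2000 ft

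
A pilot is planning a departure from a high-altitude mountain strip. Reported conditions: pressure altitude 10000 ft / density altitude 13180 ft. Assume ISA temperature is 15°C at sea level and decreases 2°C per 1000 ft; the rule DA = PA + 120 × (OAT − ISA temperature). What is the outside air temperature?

21.5°C

Density altitude − pressure altitude = 13180 − 10000 = +3180 ft.
At 120 ft/°C that is an ISA deviation of 3180/120 = +26.5°C.
ISA temperature at 10000 ft = 15 − 2 × (10000/1000) = -5°C.
OAT = ISA + deviation = -5 + (+26.5) = 21.5°C.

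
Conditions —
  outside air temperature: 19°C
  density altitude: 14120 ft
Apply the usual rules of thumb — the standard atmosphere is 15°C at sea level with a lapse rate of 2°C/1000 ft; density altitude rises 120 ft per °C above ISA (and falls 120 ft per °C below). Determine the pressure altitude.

DA = PA + 120 × (OAT − (15 − 2·PA/1000)) = PA + 120·OAT − 1800 + 0.24·PA = 1.24·PA + 120·OAT − 1800.
So 1.24·PA = 14120 − 120 × 19 + 1800 = 13640.
PA = 13640 / 1.24 = 11000 ft.

11000 ft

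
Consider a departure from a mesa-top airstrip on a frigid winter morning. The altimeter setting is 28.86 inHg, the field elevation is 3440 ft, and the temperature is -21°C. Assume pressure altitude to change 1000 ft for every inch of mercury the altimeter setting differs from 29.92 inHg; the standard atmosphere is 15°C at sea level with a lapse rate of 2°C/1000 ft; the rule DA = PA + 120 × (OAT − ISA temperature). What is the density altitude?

1260 ft

Pressure altitude = 3440 + (29.92 − 28.86) × 1000 = 3440 + (+1060) = 4500 ft.
ISA temperature at 4500 ft = 15 − 2 × (4500/1000) = 6°C.
ISA deviation = -21 − 6 = -27°C.
Density altitude = 4500 + 120 × (-27) = 1260 ft.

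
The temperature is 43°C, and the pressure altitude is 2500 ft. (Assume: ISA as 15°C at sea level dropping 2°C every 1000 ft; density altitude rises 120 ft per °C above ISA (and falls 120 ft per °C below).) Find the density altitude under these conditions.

6460 ft

ISA temperature at 2500 ft = 15 − 2 × (2500/1000) = 10°C.
ISA deviation = 43 − 10 = +33°C.
Density altitude = 2500 + 120 × (33) = 2500 + (+3960) = 6460 ft.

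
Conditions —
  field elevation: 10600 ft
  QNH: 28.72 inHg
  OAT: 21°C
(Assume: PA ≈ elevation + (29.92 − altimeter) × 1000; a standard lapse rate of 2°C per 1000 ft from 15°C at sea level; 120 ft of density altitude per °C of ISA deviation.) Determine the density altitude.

15352 ft

Pressure altitude = 10600 + (29.92 − 28.72) × 1000 = 10600 + (+1200) = 11800 ft.
ISA temperature at 11800 ft = 15 − 2 × (11800/1000) = -8.6°C.
ISA deviation = 21 − (-8.6) = +29.6°C.
Density altitude = 11800 + 120 × (29.6) = 15352 ft.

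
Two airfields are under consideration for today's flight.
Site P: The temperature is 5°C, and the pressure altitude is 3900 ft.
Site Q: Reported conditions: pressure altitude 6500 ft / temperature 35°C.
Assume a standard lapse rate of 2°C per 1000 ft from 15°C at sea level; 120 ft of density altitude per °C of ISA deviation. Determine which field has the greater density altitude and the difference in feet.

Site Q by 6824 ft

Site P: ISA temp = 7.2°C, deviation -2.2°C, DA = 3900 + 120 × (-2.2) = 3636 ft.
Site Q: ISA temp = 2°C, deviation +33°C, DA = 6500 + 120 × 33 = 10460 ft.
Site Q is higher by 10460 − 3636 = 6824 ft.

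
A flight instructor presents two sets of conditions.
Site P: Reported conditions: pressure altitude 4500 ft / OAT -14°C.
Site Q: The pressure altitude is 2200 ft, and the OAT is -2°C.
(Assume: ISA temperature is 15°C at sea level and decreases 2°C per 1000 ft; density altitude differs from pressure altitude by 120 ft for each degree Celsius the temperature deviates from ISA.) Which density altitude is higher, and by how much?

Site P by 1412 ft

Site P: ISA temp = 6°C, deviation -20°C, DA = 4500 + 120 × (-20) = 2100 ft.
Site Q: ISA temp = 10.6°C, deviation -12.6°C, DA = 2200 + 120 × (-12.6) = 688 ft.
Site P is higher by 2100 − 688 = 1412 ft.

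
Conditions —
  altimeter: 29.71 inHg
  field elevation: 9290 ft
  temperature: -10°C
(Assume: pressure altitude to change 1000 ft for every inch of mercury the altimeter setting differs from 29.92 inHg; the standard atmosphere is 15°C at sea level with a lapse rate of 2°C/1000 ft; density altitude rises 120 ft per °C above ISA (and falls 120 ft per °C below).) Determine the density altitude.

Pressure altitude = 9290 + (29.92 − 29.71) × 1000 = 9290 + (+210) = 9500 ft.
ISA temperature at 9500 ft = 15 − 2 × (9500/1000) = -4°C.
ISA deviation = -10 − (-4) = -6°C.
Density altitude = 9500 + 120 × (-6) = 8780 ft.

8780 ft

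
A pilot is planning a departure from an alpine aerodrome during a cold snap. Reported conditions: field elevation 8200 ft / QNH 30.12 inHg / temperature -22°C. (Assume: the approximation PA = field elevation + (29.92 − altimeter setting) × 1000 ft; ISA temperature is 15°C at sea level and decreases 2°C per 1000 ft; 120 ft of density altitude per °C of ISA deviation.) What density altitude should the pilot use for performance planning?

5480 ft

Pressure altitude = 8200 + (29.92 − 30.12) × 1000 = 8200 + (-200) = 8000 ft.
ISA temperature at 8000 ft = 15 − 2 × (8000/1000) = -1°C.
ISA deviation = -22 − (-1) = -21°C.
Density altitude = 8000 + 120 × (-21) = 5480 ft.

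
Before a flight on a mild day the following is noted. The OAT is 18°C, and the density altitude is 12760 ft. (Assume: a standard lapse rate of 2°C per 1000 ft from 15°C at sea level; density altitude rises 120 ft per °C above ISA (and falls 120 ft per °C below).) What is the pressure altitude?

DA = PA + 120 × (OAT − (15 − 2·PA/1000)) = PA + 120·OAT − 1800 + 0.24·PA = 1.24·PA + 120·OAT − 1800.
So 1.24·PA = 12760 − 120 × 18 + 1800 = 12400.
PA = 12400 / 1.24 = 10000 ft.

10000 ft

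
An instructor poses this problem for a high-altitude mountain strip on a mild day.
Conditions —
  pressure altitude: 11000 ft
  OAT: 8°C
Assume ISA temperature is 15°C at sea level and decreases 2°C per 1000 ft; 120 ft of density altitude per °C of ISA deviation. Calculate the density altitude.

ISA temperature at 11000 ft = 15 − 2 × (11000/1000) = -7°C.
ISA deviation = 8 − (-7) = +15°C.
Density altitude = 11000 + 120 × (15) = 11000 + (+1800) = 12800 ft.

12800 ft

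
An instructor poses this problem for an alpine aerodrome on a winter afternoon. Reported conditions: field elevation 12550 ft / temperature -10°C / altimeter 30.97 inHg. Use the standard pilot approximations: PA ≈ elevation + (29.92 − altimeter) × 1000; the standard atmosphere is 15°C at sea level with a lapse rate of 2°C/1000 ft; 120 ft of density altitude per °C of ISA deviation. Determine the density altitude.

11260 ft

Pressure altitude = 12550 + (29.92 − 30.97) × 1000 = 12550 + (-1050) = 11500 ft.
ISA temperature at 11500 ft = 15 − 2 × (11500/1000) = -8°C.
ISA deviation = -10 − (-8) = -2°C.
Density altitude = 11500 + 120 × (-2) = 11260 ft.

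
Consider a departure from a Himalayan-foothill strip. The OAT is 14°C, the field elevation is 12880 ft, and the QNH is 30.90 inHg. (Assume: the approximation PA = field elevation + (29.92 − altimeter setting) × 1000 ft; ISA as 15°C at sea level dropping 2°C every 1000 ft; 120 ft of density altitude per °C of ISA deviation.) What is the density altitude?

Pressure altitude = 12880 + (29.92 − 30.90) × 1000 = 12880 + (-980) = 11900 ft.
ISA temperature at 11900 ft = 15 − 2 × (11900/1000) = -8.8°C.
ISA deviation = 14 − (-8.8) = +22.8°C.
Density altitude = 11900 + 120 × (22.8) = 14636 ft.

14636 ft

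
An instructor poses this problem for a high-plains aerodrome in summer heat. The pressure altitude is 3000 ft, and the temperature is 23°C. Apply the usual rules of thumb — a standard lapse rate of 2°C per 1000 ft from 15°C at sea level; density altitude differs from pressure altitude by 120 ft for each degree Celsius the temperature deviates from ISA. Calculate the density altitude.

ISA temperature at 3000 ft = 15 − 2 × (3000/1000) = 9°C.
ISA deviation = 23 − 9 = +14°C.
Density altitude = 3000 + 120 × (14) = 3000 + (+1680) = 4680 ft.

4680 ft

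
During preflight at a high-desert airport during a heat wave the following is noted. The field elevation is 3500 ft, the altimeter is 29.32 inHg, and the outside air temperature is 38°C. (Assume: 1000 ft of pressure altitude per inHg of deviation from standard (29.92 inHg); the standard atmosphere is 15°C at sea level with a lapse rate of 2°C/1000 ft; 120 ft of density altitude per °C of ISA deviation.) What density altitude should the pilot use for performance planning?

Pressure altitude = 3500 + (29.92 − 29.32) × 1000 = 3500 + (+600) = 4100 ft.
ISA temperature at 4100 ft = 15 − 2 × (4100/1000) = 6.8°C.
ISA deviation = 38 − 6.8 = +31.2°C.
Density altitude = 4100 + 120 × (31.2) = 7844 ft.

7844 ft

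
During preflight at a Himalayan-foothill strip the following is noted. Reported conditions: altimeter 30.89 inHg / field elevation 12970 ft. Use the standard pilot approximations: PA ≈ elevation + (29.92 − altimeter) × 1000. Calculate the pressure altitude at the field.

Pressure correction = (29.92 − 30.89) × 1000 = -970 ft.
Pressure altitude = 12970 + (-970) = 12000 ft.

12000 ft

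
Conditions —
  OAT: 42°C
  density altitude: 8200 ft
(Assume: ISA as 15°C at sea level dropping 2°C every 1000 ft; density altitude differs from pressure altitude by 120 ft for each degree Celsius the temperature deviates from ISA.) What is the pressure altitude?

DA = PA + 120 × (OAT − (15 − 2·PA/1000)) = PA + 120·OAT − 1800 + 0.24·PA = 1.24·PA + 120·OAT − 1800.
So 1.24·PA = 8200 − 120 × 42 + 1800 = 4960.
PA = 4960 / 1.24 = 4000 ft.

4000 ft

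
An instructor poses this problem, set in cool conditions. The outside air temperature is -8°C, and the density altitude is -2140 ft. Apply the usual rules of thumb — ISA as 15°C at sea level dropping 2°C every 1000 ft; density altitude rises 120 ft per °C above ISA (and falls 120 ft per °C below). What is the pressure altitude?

500 ft

DA = PA + 120 × (OAT − (15 − 2·PA/1000)) = PA + 120·OAT − 1800 + 0.24·PA = 1.24·PA + 120·OAT − 1800.
So 1.24·PA = -2140 − 120 × (-8) + 1800 = 620.
PA = 620 / 1.24 = 500 ft.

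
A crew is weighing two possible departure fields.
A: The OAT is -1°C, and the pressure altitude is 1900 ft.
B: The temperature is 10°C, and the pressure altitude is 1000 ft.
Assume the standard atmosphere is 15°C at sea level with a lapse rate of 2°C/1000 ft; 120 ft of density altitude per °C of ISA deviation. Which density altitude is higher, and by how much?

B by 204 ft

A: ISA temp = 11.2°C, deviation -12.2°C, DA = 1900 + 120 × (-12.2) = 436 ft.
B: ISA temp = 13°C, deviation -3°C, DA = 1000 + 120 × (-3) = 640 ft.
B is higher by 640 − 436 = 204 ft.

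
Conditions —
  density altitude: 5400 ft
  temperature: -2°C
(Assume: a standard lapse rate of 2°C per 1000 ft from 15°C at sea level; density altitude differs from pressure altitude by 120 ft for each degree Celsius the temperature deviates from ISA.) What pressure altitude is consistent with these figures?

6000 ft

DA = PA + 120 × (OAT − (15 − 2·PA/1000)) = PA + 120·OAT − 1800 + 0.24·PA = 1.24·PA + 120·OAT − 1800.
So 1.24·PA = 5400 − 120 × (-2) + 1800 = 7440.
PA = 7440 / 1.24 = 6000 ft.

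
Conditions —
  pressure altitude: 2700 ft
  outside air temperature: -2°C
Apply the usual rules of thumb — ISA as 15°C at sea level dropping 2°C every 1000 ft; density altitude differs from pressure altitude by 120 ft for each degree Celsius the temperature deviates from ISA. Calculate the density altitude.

ISA temperature at 2700 ft = 15 − 2 × (2700/1000) = 9.6°C.
ISA deviation = -2 − 9.6 = -11.6°C.
Density altitude = 2700 + 120 × (-11.6) = 2700 + (-1392) = 1308 ft.

1308 ft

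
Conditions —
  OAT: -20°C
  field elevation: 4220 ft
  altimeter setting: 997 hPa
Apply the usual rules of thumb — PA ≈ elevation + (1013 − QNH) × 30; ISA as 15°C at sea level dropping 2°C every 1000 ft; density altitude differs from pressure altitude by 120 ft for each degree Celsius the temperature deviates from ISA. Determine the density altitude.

1628 ft

Pressure altitude = 4220 + (1013 − 997) × 30 = 4220 + (+480) = 4700 ft.
ISA temperature at 4700 ft = 15 − 2 × (4700/1000) = 5.6°C.
ISA deviation = -20 − 5.6 = -25.6°C.
Density altitude = 4700 + 120 × (-25.6) = 1628 ft.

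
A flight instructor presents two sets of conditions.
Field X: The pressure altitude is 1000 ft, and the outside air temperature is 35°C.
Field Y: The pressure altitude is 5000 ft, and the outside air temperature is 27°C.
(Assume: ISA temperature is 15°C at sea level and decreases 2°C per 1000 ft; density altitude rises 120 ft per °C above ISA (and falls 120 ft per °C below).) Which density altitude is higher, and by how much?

Field Y by 4000 ft

Field X: ISA temp = 13°C, deviation +22°C, DA = 1000 + 120 × 22 = 3640 ft.
Field Y: ISA temp = 5°C, deviation +22°C, DA = 5000 + 120 × 22 = 7640 ft.
Field Y is higher by 7640 − 3640 = 4000 ft.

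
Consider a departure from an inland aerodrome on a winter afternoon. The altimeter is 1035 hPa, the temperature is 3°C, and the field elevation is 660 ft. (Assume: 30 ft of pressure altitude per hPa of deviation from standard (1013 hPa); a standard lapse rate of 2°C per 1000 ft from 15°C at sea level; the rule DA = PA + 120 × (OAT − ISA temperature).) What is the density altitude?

-1440 ft

Pressure altitude = 660 + (1013 − 1035) × 30 = 660 + (-660) = 0 ft.
ISA temperature at 0 ft = 15 − 2 × (0/1000) = 15°C.
ISA deviation = 3 − 15 = -12°C.
Density altitude = 0 + 120 × (-12) = -1440 ft.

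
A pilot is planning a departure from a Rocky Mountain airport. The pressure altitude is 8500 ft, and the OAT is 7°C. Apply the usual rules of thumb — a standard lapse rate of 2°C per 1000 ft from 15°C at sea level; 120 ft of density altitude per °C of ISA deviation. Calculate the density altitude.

9580 ft

ISA temperature at 8500 ft = 15 − 2 × (8500/1000) = -2°C.
ISA deviation = 7 − (-2) = +9°C.
Density altitude = 8500 + 120 × (9) = 8500 + (+1080) = 9580 ft.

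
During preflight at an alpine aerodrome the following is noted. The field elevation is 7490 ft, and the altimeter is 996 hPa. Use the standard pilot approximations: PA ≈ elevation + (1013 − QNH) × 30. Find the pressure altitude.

Pressure correction = (1013 − 996) × 30 = +510 ft.
Pressure altitude = 7490 + (+510) = 8000 ft.

8000 ft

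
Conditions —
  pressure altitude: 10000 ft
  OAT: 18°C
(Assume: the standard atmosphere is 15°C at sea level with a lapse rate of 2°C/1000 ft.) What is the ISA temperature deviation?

ISA temperature at 10000 ft = 15 − 2 × (10000/1000) = -5°C.
Deviation = OAT − ISA = 18 − (-5) = +23°C.

ISA+23°C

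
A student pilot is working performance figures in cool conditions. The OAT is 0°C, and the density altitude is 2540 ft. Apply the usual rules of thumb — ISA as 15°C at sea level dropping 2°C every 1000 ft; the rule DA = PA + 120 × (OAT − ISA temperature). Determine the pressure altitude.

DA = PA + 120 × (OAT − (15 − 2·PA/1000)) = PA + 120·OAT − 1800 + 0.24·PA = 1.24·PA + 120·OAT − 1800.
So 1.24·PA = 2540 − 120 × 0 + 1800 = 4340.
PA = 4340 / 1.24 = 3500 ft.

3500 ft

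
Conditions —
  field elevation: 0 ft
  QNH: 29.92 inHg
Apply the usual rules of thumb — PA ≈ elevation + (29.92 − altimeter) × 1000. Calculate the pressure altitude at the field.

Pressure correction = (29.92 − 29.92) × 1000 = 0 ft.
Pressure altitude = 0 + (0) = 0 ft.

0 ft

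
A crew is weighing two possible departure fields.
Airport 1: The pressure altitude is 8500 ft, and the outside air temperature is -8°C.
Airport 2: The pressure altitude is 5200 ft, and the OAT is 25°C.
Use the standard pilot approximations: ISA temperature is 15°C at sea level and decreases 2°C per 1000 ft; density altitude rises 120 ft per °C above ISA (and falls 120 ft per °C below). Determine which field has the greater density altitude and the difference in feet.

Airport 1 by 132 ft

Airport 1: ISA temp = -2°C, deviation -6°C, DA = 8500 + 120 × (-6) = 7780 ft.
Airport 2: ISA temp = 4.6°C, deviation +20.4°C, DA = 5200 + 120 × 20.4 = 7648 ft.
Airport 1 is higher by 7780 − 7648 = 132 ft.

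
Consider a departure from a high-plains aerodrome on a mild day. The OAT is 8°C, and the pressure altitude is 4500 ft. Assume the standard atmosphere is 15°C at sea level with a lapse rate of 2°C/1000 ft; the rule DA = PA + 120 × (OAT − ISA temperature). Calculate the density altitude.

ISA temperature at 4500 ft = 15 − 2 × (4500/1000) = 6°C.
ISA deviation = 8 − 6 = +2°C.
Density altitude = 4500 + 120 × (2) = 4500 + (+240) = 4740 ft.

4740 ft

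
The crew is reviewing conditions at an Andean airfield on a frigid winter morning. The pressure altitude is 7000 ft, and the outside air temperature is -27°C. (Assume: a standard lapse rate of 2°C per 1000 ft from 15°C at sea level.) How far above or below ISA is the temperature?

ISA-28°C

ISA temperature at 7000 ft = 15 − 2 × (7000/1000) = 1°C.
Deviation = OAT − ISA = -27 − 1 = -28°C.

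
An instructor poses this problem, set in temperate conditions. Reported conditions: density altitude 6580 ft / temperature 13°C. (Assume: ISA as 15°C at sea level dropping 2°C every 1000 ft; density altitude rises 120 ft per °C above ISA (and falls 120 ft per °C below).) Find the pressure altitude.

5500 ft

DA = PA + 120 × (OAT − (15 − 2·PA/1000)) = PA + 120·OAT − 1800 + 0.24·PA = 1.24·PA + 120·OAT − 1800.
So 1.24·PA = 6580 − 120 × 13 + 1800 = 6820.
PA = 6820 / 1.24 = 5500 ft.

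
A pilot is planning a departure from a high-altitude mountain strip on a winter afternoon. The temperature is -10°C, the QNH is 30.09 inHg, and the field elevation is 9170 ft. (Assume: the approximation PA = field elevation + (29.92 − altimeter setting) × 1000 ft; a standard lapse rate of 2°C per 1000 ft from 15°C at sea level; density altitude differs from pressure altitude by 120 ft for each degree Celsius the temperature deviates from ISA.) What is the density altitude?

8160 ft

Pressure altitude = 9170 + (29.92 − 30.09) × 1000 = 9170 + (-170) = 9000 ft.
ISA temperature at 9000 ft = 15 − 2 × (9000/1000) = -3°C.
ISA deviation = -10 − (-3) = -7°C.
Density altitude = 9000 + 120 × (-7) = 8160 ft.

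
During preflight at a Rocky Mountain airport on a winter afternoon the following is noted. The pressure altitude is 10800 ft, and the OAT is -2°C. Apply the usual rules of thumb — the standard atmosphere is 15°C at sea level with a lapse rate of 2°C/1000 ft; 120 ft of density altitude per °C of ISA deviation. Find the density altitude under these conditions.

11352 ft

ISA temperature at 10800 ft = 15 − 2 × (10800/1000) = -6.6°C.
ISA deviation = -2 − (-6.6) = +4.6°C.
Density altitude = 10800 + 120 × (4.6) = 10800 + (+552) = 11352 ft.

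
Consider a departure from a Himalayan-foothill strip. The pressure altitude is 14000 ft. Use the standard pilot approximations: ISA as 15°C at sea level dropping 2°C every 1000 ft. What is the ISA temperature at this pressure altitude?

ISA temperature = 15 − 2 × (14000/1000) = 15 − 28 = -13°C.

-13°C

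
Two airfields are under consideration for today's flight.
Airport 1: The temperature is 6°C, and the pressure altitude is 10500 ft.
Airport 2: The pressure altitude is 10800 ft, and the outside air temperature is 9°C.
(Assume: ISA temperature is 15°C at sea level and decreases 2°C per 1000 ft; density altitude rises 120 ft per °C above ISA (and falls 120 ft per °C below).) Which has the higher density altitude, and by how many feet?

Airport 2 by 732 ft

Airport 1: ISA temp = -6°C, deviation +12°C, DA = 10500 + 120 × 12 = 11940 ft.
Airport 2: ISA temp = -6.6°C, deviation +15.6°C, DA = 10800 + 120 × 15.6 = 12672 ft.
Airport 2 is higher by 12672 − 11940 = 732 ft.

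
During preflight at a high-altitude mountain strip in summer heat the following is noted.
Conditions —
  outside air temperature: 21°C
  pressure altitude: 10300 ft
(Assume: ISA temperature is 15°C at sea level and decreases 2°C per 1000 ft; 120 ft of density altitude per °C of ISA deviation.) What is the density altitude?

ISA temperature at 10300 ft = 15 − 2 × (10300/1000) = -5.6°C.
ISA deviation = 21 − (-5.6) = +26.6°C.
Density altitude = 10300 + 120 × (26.6) = 10300 + (+3192) = 13492 ft.

13492 ft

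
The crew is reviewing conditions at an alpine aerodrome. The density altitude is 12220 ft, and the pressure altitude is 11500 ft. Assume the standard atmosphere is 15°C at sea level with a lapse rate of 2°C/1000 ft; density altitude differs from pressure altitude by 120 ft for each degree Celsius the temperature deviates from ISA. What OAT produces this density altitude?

Density altitude − pressure altitude = 12220 − 11500 = +720 ft.
At 120 ft/°C that is an ISA deviation of 720/120 = +6°C.
ISA temperature at 11500 ft = 15 − 2 × (11500/1000) = -8°C.
OAT = ISA + deviation = -8 + (+6) = -2°C.

-2°C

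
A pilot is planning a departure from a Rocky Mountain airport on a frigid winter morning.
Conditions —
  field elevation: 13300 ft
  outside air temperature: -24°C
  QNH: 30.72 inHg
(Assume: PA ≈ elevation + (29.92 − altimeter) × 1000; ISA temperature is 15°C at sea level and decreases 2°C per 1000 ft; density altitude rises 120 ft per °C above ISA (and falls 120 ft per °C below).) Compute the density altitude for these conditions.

10820 ft

Pressure altitude = 13300 + (29.92 − 30.72) × 1000 = 13300 + (-800) = 12500 ft.
ISA temperature at 12500 ft = 15 − 2 × (12500/1000) = -10°C.
ISA deviation = -24 − (-10) = -14°C.
Density altitude = 12500 + 120 × (-14) = 10820 ft.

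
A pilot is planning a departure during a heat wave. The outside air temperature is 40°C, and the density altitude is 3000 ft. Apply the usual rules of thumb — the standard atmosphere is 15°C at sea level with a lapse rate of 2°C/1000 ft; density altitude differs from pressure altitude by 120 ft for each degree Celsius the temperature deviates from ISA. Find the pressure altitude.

DA = PA + 120 × (OAT − (15 − 2·PA/1000)) = PA + 120·OAT − 1800 + 0.24·PA = 1.24·PA + 120·OAT − 1800.
So 1.24·PA = 3000 − 120 × 40 + 1800 = 0.
PA = 0 / 1.24 = 0 ft.

0 ft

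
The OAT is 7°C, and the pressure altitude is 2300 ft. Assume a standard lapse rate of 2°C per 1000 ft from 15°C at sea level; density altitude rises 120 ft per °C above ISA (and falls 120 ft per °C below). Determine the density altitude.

1892 ft

ISA temperature at 2300 ft = 15 − 2 × (2300/1000) = 10.4°C.
ISA deviation = 7 − 10.4 = -3.4°C.
Density altitude = 2300 + 120 × (-3.4) = 2300 + (-408) = 1892 ft.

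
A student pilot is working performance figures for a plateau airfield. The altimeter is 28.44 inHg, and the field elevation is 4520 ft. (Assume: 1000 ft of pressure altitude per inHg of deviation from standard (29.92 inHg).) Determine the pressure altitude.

Pressure correction = (29.92 − 28.44) × 1000 = +1480 ft.
Pressure altitude = 4520 + (+1480) = 6000 ft.

6000 ft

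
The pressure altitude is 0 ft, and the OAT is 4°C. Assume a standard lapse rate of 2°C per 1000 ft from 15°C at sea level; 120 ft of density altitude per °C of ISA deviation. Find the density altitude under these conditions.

ISA temperature at 0 ft = 15 − 2 × (0/1000) = 15°C.
ISA deviation = 4 − 15 = -11°C.
Density altitude = 0 + 120 × (-11) = 0 + (-1320) = -1320 ft.

-1320 ft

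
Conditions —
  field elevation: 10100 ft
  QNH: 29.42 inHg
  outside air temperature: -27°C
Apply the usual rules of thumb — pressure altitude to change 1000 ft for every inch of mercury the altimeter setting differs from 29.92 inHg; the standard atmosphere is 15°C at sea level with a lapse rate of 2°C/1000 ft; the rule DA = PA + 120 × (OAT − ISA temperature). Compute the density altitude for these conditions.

Pressure altitude = 10100 + (29.92 − 29.42) × 1000 = 10100 + (+500) = 10600 ft.
ISA temperature at 10600 ft = 15 − 2 × (10600/1000) = -6.2°C.
ISA deviation = -27 − (-6.2) = -20.8°C.
Density altitude = 10600 + 120 × (-20.8) = 8104 ft.

8104 ft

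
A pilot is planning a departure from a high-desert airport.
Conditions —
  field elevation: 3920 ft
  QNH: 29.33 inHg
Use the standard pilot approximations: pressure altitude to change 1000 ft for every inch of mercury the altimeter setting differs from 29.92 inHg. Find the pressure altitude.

Pressure correction = (29.92 − 29.33) × 1000 = +590 ft.
Pressure altitude = 3920 + (+590) = 4510 ft.

4510 ft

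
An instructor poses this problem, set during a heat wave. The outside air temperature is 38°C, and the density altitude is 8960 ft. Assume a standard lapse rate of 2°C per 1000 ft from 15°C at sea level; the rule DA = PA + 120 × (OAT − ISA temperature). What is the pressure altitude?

DA = PA + 120 × (OAT − (15 − 2·PA/1000)) = PA + 120·OAT − 1800 + 0.24·PA = 1.24·PA + 120·OAT − 1800.
So 1.24·PA = 8960 − 120 × 38 + 1800 = 6200.
PA = 6200 / 1.24 = 5000 ft.

5000 ft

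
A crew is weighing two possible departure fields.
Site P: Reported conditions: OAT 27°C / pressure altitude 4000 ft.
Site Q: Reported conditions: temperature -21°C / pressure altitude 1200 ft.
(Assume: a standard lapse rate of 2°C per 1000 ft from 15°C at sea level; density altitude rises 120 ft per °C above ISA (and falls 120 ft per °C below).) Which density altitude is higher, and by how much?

Site P by 9232 ft

Site P: ISA temp = 7°C, deviation +20°C, DA = 4000 + 120 × 20 = 6400 ft.
Site Q: ISA temp = 12.6°C, deviation -33.6°C, DA = 1200 + 120 × (-33.6) = -2832 ft.
Site P is higher by 6400 − (-2832) = 9232 ft.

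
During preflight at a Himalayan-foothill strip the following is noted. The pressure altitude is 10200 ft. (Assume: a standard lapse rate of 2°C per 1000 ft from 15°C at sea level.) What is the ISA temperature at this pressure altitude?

ISA temperature = 15 − 2 × (10200/1000) = 15 − 20.4 = -5.4°C.

-5.4°C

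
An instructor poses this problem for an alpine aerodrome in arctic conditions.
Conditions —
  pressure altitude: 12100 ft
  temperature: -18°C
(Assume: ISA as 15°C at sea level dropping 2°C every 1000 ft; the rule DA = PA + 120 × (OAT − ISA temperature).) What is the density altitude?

11044 ft

ISA temperature at 12100 ft = 15 − 2 × (12100/1000) = -9.2°C.
ISA deviation = -18 − (-9.2) = -8.8°C.
Density altitude = 12100 + 120 × (-8.8) = 12100 + (-1056) = 11044 ft.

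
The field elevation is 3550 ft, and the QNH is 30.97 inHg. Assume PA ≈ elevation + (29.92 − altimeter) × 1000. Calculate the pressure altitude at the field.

2500 ft

Pressure correction = (29.92 − 30.97) × 1000 = -1050 ft.
Pressure altitude = 3550 + (-1050) = 2500 ft.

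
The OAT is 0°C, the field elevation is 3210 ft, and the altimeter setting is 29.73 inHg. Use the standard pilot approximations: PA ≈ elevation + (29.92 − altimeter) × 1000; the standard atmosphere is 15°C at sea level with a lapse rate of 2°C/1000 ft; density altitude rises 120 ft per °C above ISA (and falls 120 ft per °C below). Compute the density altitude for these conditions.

2416 ft

Pressure altitude = 3210 + (29.92 − 29.73) × 1000 = 3210 + (+190) = 3400 ft.
ISA temperature at 3400 ft = 15 − 2 × (3400/1000) = 8.2°C.
ISA deviation = 0 − 8.2 = -8.2°C.
Density altitude = 3400 + 120 × (-8.2) = 2416 ft.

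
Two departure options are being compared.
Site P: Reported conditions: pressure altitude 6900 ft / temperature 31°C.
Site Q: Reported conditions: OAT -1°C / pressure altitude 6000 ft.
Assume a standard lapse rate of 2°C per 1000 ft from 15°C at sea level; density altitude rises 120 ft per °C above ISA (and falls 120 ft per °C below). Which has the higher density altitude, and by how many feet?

Site P: ISA temp = 1.2°C, deviation +29.8°C, DA = 6900 + 120 × 29.8 = 10476 ft.
Site Q: ISA temp = 3°C, deviation -4°C, DA = 6000 + 120 × (-4) = 5520 ft.
Site P is higher by 10476 − 5520 = 4956 ft.

Site P by 4956 ft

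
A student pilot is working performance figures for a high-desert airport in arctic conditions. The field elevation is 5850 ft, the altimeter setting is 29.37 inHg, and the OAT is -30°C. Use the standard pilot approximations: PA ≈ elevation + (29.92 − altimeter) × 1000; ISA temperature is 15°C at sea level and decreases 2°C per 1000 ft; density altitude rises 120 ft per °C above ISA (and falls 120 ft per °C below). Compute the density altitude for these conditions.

2536 ft

Pressure altitude = 5850 + (29.92 − 29.37) × 1000 = 5850 + (+550) = 6400 ft.
ISA temperature at 6400 ft = 15 − 2 × (6400/1000) = 2.2°C.
ISA deviation = -30 − 2.2 = -32.2°C.
Density altitude = 6400 + 120 × (-32.2) = 2536 ft.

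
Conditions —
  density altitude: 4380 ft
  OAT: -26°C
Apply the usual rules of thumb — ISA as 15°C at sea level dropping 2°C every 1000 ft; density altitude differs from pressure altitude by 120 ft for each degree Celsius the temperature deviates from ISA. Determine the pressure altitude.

DA = PA + 120 × (OAT − (15 − 2·PA/1000)) = PA + 120·OAT − 1800 + 0.24·PA = 1.24·PA + 120·OAT − 1800.
So 1.24·PA = 4380 − 120 × (-26) + 1800 = 9300.
PA = 9300 / 1.24 = 7500 ft.

7500 ft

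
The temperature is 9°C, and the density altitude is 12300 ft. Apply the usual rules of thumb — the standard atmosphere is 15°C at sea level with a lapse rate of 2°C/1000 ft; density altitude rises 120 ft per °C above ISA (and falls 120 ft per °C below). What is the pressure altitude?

10500 ft

DA = PA + 120 × (OAT − (15 − 2·PA/1000)) = PA + 120·OAT − 1800 + 0.24·PA = 1.24·PA + 120·OAT − 1800.
So 1.24·PA = 12300 − 120 × 9 + 1800 = 13020.
PA = 13020 / 1.24 = 10500 ft.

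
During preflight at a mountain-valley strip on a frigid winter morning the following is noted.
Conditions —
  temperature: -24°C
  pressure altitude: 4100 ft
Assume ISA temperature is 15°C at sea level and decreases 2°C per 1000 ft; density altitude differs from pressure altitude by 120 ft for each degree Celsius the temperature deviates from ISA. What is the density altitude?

ISA temperature at 4100 ft = 15 − 2 × (4100/1000) = 6.8°C.
ISA deviation = -24 − 6.8 = -30.8°C.
Density altitude = 4100 + 120 × (-30.8) = 4100 + (-3696) = 404 ft.

404 ft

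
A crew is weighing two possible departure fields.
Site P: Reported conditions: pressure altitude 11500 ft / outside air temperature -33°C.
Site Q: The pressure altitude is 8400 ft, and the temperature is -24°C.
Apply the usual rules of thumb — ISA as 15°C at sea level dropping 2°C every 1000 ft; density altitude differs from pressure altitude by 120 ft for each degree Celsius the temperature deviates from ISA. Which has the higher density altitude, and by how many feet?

Site P by 2764 ft

Site P: ISA temp = -8°C, deviation -25°C, DA = 11500 + 120 × (-25) = 8500 ft.
Site Q: ISA temp = -1.8°C, deviation -22.2°C, DA = 8400 + 120 × (-22.2) = 5736 ft.
Site P is higher by 8500 − 5736 = 2764 ft.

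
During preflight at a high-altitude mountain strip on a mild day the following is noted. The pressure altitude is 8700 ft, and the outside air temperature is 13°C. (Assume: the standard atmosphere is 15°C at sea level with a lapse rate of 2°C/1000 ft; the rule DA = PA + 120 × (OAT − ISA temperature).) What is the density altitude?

ISA temperature at 8700 ft = 15 − 2 × (8700/1000) = -2.4°C.
ISA deviation = 13 − (-2.4) = +15.4°C.
Density altitude = 8700 + 120 × (15.4) = 8700 + (+1848) = 10548 ft.

10548 ft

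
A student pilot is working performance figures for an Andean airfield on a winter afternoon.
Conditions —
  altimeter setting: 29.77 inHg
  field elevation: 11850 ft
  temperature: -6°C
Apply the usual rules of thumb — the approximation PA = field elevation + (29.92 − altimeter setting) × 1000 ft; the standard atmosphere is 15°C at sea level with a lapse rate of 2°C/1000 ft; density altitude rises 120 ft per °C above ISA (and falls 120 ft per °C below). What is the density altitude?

12360 ft

Pressure altitude = 11850 + (29.92 − 29.77) × 1000 = 11850 + (+150) = 12000 ft.
ISA temperature at 12000 ft = 15 − 2 × (12000/1000) = -9°C.
ISA deviation = -6 − (-9) = +3°C.
Density altitude = 12000 + 120 × (3) = 12360 ft.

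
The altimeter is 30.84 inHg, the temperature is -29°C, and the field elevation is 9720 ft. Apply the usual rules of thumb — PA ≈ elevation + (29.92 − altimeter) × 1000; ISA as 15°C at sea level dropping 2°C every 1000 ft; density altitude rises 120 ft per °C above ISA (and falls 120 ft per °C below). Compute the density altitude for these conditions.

Pressure altitude = 9720 + (29.92 − 30.84) × 1000 = 9720 + (-920) = 8800 ft.
ISA temperature at 8800 ft = 15 − 2 × (8800/1000) = -2.6°C.
ISA deviation = -29 − (-2.6) = -26.4°C.
Density altitude = 8800 + 120 × (-26.4) = 5632 ft.

5632 ft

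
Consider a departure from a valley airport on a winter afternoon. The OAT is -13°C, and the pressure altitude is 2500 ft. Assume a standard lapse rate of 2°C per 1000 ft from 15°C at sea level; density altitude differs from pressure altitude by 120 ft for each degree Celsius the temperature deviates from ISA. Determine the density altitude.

ISA temperature at 2500 ft = 15 − 2 × (2500/1000) = 10°C.
ISA deviation = -13 − 10 = -23°C.
Density altitude = 2500 + 120 × (-23) = 2500 + (-2760) = -260 ft.

-260 ft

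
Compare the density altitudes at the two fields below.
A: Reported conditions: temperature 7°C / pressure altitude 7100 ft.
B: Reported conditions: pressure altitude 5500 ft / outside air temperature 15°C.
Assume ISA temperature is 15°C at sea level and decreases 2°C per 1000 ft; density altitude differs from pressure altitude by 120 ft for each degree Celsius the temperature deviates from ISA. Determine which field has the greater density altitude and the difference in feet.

A: ISA temp = 0.8°C, deviation +6.2°C, DA = 7100 + 120 × 6.2 = 7844 ft.
B: ISA temp = 4°C, deviation +11°C, DA = 5500 + 120 × 11 = 6820 ft.
A is higher by 7844 − 6820 = 1024 ft.

A by 1024 ft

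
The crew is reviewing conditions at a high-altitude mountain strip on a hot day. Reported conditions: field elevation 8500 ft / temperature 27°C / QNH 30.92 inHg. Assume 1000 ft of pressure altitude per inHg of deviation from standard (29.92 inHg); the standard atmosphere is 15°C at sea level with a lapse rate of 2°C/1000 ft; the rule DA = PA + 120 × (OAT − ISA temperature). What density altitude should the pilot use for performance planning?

Pressure altitude = 8500 + (29.92 − 30.92) × 1000 = 8500 + (-1000) = 7500 ft.
ISA temperature at 7500 ft = 15 − 2 × (7500/1000) = 0°C.
ISA deviation = 27 − 0 = +27°C.
Density altitude = 7500 + 120 × (27) = 10740 ft.

10740 ft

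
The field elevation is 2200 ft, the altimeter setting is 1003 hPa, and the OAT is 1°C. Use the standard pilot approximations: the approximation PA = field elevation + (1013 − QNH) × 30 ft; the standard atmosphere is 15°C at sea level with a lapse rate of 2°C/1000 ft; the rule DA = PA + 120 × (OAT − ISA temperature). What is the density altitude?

1420 ft

Pressure altitude = 2200 + (1013 − 1003) × 30 = 2200 + (+300) = 2500 ft.
ISA temperature at 2500 ft = 15 − 2 × (2500/1000) = 10°C.
ISA deviation = 1 − 10 = -9°C.
Density altitude = 2500 + 120 × (-9) = 1420 ft.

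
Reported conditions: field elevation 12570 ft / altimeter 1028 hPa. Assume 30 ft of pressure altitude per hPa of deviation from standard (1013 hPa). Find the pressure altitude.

Pressure correction = (1013 − 1028) × 30 = -450 ft.
Pressure altitude = 12570 + (-450) = 12120 ft.

12120 ft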